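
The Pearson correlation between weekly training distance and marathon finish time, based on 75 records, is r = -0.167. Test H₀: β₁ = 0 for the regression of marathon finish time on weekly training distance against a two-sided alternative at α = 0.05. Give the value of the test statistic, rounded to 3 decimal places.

t = r·√(n − 2)/√(1 − r²) = -0.167·√73/√0.972111 = -1.447.
df = n − 2 = 73.
Two-sided p ≈ 0.1521, which is ≥ 0.05, so fail to reject H₀.
The data do not give significant evidence of a linear association between weekly training distance and marathon finish time.

t = -1.447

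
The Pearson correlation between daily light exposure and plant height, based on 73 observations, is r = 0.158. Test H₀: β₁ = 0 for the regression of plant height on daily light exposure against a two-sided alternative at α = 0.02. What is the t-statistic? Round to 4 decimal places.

t = 1.3483

t = r·√(n − 2)/√(1 − r²) = 0.158·√71/√0.975036 = 1.3483.
df = n − 2 = 71.
Two-sided p ≈ 0.1819, which is ≥ 0.02, so fail to reject H₀.
The data do not give significant evidence of a linear association between daily light exposure and plant height.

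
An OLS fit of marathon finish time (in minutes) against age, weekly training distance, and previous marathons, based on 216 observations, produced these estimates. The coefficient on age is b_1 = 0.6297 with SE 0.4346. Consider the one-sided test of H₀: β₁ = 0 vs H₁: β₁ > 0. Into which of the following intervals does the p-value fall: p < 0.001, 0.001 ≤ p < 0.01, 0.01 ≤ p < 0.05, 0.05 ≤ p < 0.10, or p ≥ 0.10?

t = 0.6297 / 0.4346 = 1.449.
df = n − k − 1 = 216 − 3 − 1 = 212.
One-sided p = P(T_{212} > t) ≈ 0.0744.
So 0.05 ≤ p < 0.10.

0.05 ≤ p < 0.10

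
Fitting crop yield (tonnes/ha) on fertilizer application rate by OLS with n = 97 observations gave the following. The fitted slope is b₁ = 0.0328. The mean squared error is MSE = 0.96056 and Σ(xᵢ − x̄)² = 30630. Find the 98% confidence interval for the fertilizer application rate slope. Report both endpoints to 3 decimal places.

(0.020, 0.046)

SE(b₁) = √(MSE/Sₓₓ) = √(0.96056/30630) = 0.00560001.
df = n − 2 = 95.
t* = t_{0.01, 95} = 2.366243.
Margin = t* × SE = 2.366243 × 0.00560001 = 0.01325.
CI: 0.0328 ± 0.01325 → (0.020, 0.046).
With 98% confidence, each one-unit increase in fertilizer application rate is associated with a change of between 0.020 and 0.046 tonnes/ha in crop yield.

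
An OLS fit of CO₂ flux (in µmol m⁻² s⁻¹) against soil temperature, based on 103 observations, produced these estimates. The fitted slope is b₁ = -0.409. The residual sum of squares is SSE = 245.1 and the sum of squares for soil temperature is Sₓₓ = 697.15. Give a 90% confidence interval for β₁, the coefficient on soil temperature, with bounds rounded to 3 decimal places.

MSE = SSE/(n − 2) = 245.1/101 = 2.42673.
SE(b₁) = √(MSE/Sₓₓ) = √(2.42673/697.15) = 0.0589994.
df = n − 2 = 101.
t* = t_{0.05, 101} = 1.660081.
Margin = t* × SE = 1.660081 × 0.0589994 = 0.09794.
CI: -0.409 ± 0.09794 → (-0.507, -0.311).
With 90% confidence, each one-unit increase in soil temperature is associated with a change of between -0.507 and -0.311 µmol m⁻² s⁻¹ in CO₂ flux.

(-0.507, -0.311)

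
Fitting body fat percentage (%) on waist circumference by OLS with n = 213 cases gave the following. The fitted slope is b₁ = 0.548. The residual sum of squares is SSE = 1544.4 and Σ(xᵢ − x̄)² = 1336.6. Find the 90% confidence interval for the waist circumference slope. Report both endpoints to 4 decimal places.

MSE = SSE/(n − 2) = 1544.4/211 = 7.31943.
SE(b₁) = √(MSE/Sₓₓ) = √(7.31943/1336.6) = 0.0740011.
df = n − 2 = 211.
t* = t_{0.05, 211} = 1.652107.
Margin = t* × SE = 1.652107 × 0.0740011 = 0.122258.
CI: 0.548 ± 0.122258 → (0.4257, 0.6703).
With 90% confidence, each one-unit increase in waist circumference is associated with a change of between 0.4257 and 0.6703 % in body fat percentage.

(0.4257, 0.6703)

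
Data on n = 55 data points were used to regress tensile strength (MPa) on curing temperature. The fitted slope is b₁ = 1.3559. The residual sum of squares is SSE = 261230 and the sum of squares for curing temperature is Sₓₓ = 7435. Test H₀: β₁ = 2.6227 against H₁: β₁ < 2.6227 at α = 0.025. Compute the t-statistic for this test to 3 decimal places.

MSE = SSE/(n − 2) = 261230/53 = 4928.87.
SE(b₁) = √(MSE/Sₓₓ) = √(4928.87/7435) = 0.814204.
t = (1.3559 − 2.6227) / 0.814204 = -1.556.
df = n − 2 = 53.
One-sided p ≈ 0.0628, which is ≥ 0.025, so fail to reject H₀.
The data do not give significant evidence that the true slope on curing temperature is below 2.6227 MPa per unit.

t = -1.556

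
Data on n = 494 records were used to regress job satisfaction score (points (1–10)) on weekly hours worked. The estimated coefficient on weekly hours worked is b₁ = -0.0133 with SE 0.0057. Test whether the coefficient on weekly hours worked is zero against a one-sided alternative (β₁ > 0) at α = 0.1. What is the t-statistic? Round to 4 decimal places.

t = -2.3333

H₀: β₁ = 0 vs H₁: β₁ > 0.
t = (b₁ − β₁⁰)/SE = -0.0133 / 0.0057 = -2.3333.
df = n − 2 = 494 − 2 = 492.
One-sided p ≈ 0.9900, which is ≥ 0.1, so fail to reject H₀.
The data do not give significant evidence that the true slope on weekly hours worked is positive.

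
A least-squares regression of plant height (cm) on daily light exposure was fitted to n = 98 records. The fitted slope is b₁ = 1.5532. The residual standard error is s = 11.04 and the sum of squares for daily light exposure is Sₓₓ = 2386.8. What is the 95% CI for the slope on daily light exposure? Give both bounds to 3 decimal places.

SE(b₁) = s/√Sₓₓ = 11.04/√2386.8 = 0.225975.
df = n − 2 = 96.
t* = t_{0.025, 96} = 1.984984.
Margin = t* × SE = 1.984984 × 0.225975 = 0.44856.
CI: 1.5532 ± 0.44856 → (1.105, 2.002).
With 95% confidence, each one-unit increase in daily light exposure is associated with a change of between 1.105 and 2.002 cm in plant height.

(1.105, 2.002)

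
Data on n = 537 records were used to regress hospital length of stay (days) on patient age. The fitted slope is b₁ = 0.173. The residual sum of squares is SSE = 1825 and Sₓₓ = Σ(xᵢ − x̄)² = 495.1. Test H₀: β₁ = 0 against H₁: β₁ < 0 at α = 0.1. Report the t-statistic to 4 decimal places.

t = 2.0842

MSE = SSE/(n − 2) = 1825/535 = 3.41121.
SE(b₁) = √(MSE/Sₓₓ) = √(3.41121/495.1) = 0.0830057.
t = 0.173 / 0.0830057 = 2.0842.
df = n − 2 = 535.
One-sided p ≈ 0.9812, which is ≥ 0.1, so fail to reject H₀.
The data do not give significant evidence that the true slope on patient age is negative.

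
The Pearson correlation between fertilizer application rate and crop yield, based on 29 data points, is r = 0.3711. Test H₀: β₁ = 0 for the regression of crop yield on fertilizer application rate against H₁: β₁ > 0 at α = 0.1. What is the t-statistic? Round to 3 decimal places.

t = 2.077

t = r·√(n − 2)/√(1 − r²) = 0.3711·√27/√0.862285 = 2.077.
df = n − 2 = 27.
One-sided p ≈ 0.0237, which is < 0.1, so reject H₀.
There is evidence of a linear association between fertilizer application rate and crop yield.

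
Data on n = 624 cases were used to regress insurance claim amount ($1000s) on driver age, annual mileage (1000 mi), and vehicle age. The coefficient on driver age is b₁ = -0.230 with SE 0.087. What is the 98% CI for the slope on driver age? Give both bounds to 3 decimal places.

df = n − k − 1 = 624 − 3 − 1 = 620.
t* = t_{0.01, 620} = 2.332377.
Margin = t* × SE = 2.332377 × 0.087 = 0.20292.
CI: -0.230 ± 0.20292 → (-0.433, -0.027).
With 98% confidence, each one-unit increase in driver age is associated with a change of between -0.433 and -0.027 $1000s in insurance claim amount, holding the other predictors fixed.

(-0.433, -0.027)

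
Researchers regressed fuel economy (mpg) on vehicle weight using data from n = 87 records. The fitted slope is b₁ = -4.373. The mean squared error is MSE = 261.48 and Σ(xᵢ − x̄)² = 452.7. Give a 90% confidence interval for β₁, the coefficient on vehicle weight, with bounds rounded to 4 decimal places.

(-5.6369, -3.1091)

SE(b₁) = √(MSE/Sₓₓ) = √(261.48/452.7) = 0.760001.
df = n − 2 = 85.
t* = t_{0.05, 85} = 1.662978.
Margin = t* × SE = 1.662978 × 0.760001 = 1.263865.
CI: -4.373 ± 1.263865 → (-5.6369, -3.1091).
With 90% confidence, each one-unit increase in vehicle weight is associated with a change of between -5.6369 and -3.1091 mpg in fuel economy.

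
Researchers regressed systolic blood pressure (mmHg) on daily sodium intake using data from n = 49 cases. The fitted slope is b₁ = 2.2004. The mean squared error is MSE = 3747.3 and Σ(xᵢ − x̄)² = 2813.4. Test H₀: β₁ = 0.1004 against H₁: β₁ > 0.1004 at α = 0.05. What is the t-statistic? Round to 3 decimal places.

SE(b₁) = √(MSE/Sₓₓ) = √(3747.3/2813.4) = 1.1541.
t = (2.2004 − 0.1004) / 1.1541 = 1.820.
df = n − 2 = 47.
One-sided p ≈ 0.0376, which is < 0.05, so reject H₀.
There is evidence that the true slope on daily sodium intake exceeds 0.1004 mmHg per unit.

t = 1.820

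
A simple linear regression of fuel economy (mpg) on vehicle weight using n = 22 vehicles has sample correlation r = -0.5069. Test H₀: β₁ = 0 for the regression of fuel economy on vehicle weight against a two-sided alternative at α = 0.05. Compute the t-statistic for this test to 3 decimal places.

t = -2.630

t = r·√(n − 2)/√(1 − r²) = -0.5069·√20/√0.743052 = -2.630.
df = n − 2 = 20.
Two-sided p ≈ 0.0161, which is < 0.05, so reject H₀.
There is evidence of a linear association between vehicle weight and fuel economy.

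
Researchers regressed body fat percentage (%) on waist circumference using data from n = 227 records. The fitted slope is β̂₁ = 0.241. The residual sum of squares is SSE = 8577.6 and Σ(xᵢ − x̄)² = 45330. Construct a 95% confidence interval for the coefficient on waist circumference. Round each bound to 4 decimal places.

(0.1839, 0.2981)

MSE = SSE/(n − 2) = 8577.6/225 = 38.1227.
SE(β̂₁) = √(MSE/Sₓₓ) = √(38.1227/45330) = 0.0290001.
df = n − 2 = 225.
t* = t_{0.025, 225} = 1.970563.
Margin = t* × SE = 1.970563 × 0.0290001 = 0.057146.
CI: 0.241 ± 0.057146 → (0.1839, 0.2981).
With 95% confidence, each one-unit increase in waist circumference is associated with a change of between 0.1839 and 0.2981 % in body fat percentage.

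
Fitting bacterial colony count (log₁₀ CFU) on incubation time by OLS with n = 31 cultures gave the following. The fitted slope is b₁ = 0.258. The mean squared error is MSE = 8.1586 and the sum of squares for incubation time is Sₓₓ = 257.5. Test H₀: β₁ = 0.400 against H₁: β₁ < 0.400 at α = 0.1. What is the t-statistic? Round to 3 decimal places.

t = -0.798

SE(b₁) = √(MSE/Sₓₓ) = √(8.1586/257.5) = 0.178.
t = (0.258 − 0.400) / 0.178 = -0.798.
df = n − 2 = 29.
One-sided p ≈ 0.2157, which is ≥ 0.1, so fail to reject H₀.
The data do not give significant evidence that the true slope on incubation time is below 0.400 log₁₀ CFU per unit.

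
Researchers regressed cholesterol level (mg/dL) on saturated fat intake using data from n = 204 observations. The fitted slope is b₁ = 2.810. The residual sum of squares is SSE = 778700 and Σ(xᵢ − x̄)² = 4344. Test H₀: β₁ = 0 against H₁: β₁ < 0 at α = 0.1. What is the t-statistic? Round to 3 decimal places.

MSE = SSE/(n − 2) = 778700/202 = 3854.95.
SE(b₁) = √(MSE/Sₓₓ) = √(3854.95/4344) = 0.942029.
t = 2.810 / 0.942029 = 2.983.
df = n − 2 = 202.
One-sided p ≈ 0.9984, which is ≥ 0.1, so fail to reject H₀.
The data do not give significant evidence that the true slope on saturated fat intake is negative.

t = 2.983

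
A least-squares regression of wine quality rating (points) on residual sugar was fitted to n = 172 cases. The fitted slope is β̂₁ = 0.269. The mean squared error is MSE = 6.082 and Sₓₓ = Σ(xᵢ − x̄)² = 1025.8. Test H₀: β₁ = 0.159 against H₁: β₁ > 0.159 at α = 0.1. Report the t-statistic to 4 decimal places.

t = 1.4286

SE(β̂₁) = √(MSE/Sₓₓ) = √(6.082/1025.8) = 0.0770002.
t = (0.269 − 0.159) / 0.0770002 = 1.4286.
df = n − 2 = 170.
One-sided p ≈ 0.0775, which is < 0.1, so reject H₀.
There is evidence that the true slope on residual sugar exceeds 0.159 points per unit.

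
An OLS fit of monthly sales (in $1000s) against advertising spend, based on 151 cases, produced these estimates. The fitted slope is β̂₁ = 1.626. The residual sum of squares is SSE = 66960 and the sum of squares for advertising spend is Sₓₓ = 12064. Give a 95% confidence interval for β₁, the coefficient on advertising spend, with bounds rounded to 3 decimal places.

MSE = SSE/(n − 2) = 66960/149 = 449.396.
SE(β̂₁) = √(MSE/Sₓₓ) = √(449.396/12064) = 0.193005.
df = n − 2 = 149.
t* = t_{0.025, 149} = 1.976013.
Margin = t* × SE = 1.976013 × 0.193005 = 0.38138.
CI: 1.626 ± 0.38138 → (1.245, 2.007).
With 95% confidence, each one-unit increase in advertising spend is associated with a change of between 1.245 and 2.007 $1000s in monthly sales.

(1.245, 2.007)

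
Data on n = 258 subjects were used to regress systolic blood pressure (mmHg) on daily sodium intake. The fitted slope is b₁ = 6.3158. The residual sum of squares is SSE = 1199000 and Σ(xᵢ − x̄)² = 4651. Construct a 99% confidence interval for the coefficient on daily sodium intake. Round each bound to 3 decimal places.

MSE = SSE/(n − 2) = 1199000/256 = 4683.59.
SE(b₁) = √(MSE/Sₓₓ) = √(4683.59/4651) = 1.0035.
df = n − 2 = 256.
t* = t_{0.005, 256} = 2.59517.
Margin = t* × SE = 2.59517 × 1.0035 = 2.60425.
CI: 6.3158 ± 2.60425 → (3.712, 8.920).
With 99% confidence, each one-unit increase in daily sodium intake is associated with a change of between 3.712 and 8.920 mmHg in systolic blood pressure.

(3.712, 8.920)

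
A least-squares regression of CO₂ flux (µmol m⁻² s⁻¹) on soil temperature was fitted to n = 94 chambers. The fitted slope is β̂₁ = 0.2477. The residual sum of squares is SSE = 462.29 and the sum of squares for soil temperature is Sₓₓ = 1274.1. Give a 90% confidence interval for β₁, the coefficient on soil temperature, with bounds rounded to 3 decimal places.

MSE = SSE/(n − 2) = 462.29/92 = 5.02489.
SE(β̂₁) = √(MSE/Sₓₓ) = √(5.02489/1274.1) = 0.0628003.
df = n − 2 = 92.
t* = t_{0.05, 92} = 1.661585.
Margin = t* × SE = 1.661585 × 0.0628003 = 0.10435.
CI: 0.2477 ± 0.10435 → (0.143, 0.352).
With 90% confidence, each one-unit increase in soil temperature is associated with a change of between 0.143 and 0.352 µmol m⁻² s⁻¹ in CO₂ flux.

(0.143, 0.352)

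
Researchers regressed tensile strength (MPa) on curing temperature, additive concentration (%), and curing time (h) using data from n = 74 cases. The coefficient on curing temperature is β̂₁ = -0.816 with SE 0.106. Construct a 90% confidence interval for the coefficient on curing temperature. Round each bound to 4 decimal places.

df = n − k − 1 = 74 − 3 − 1 = 70.
t* = t_{0.05, 70} = 1.666914.
Margin = t* × SE = 1.666914 × 0.106 = 0.176693.
CI: -0.816 ± 0.176693 → (-0.9927, -0.6393).
With 90% confidence, each one-unit increase in curing temperature is associated with a change of between -0.9927 and -0.6393 MPa in tensile strength, holding the other predictors fixed.

(-0.9927, -0.6393)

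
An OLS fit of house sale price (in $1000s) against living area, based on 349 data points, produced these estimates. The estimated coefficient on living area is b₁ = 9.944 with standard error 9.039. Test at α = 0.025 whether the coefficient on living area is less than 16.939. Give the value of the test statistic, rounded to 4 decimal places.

t = -0.7739

H₀: β₁ = 16.939 vs H₁: β₁ < 16.939.
t = (b₁ − β₁⁰)/SE = (9.944 − 16.939) / 9.039 = -0.7739.
df = n − 2 = 349 − 2 = 347.
One-sided p ≈ 0.2198, which is ≥ 0.025, so fail to reject H₀.
The data do not give significant evidence that the true slope on living area is below 16.939 $1000s per unit.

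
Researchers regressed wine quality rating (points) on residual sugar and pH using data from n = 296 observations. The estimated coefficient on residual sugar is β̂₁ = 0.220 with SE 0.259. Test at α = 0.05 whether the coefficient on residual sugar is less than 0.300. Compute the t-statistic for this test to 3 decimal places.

t = -0.309

H₀: β₁ = 0.300 vs H₁: β₁ < 0.300.
t = (β̂₁ − β₁⁰)/SE = (0.220 − 0.300) / 0.259 = -0.309.
df = n − k − 1 = 296 − 2 − 1 = 293.
One-sided p ≈ 0.3788, which is ≥ 0.05, so fail to reject H₀.
The data do not give significant evidence that the true slope on residual sugar is below 0.300 points per unit, holding the other predictors fixed.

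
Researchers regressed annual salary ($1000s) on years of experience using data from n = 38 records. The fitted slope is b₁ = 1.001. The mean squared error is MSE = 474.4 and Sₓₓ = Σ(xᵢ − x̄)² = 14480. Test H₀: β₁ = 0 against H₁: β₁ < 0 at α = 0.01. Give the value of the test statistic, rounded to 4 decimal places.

SE(b₁) = √(MSE/Sₓₓ) = √(474.4/14480) = 0.181004.
t = 1.001 / 0.181004 = 5.5303.
df = n − 2 = 36.
One-sided p ≈ 1.0000, which is ≥ 0.01, so fail to reject H₀.
The data do not give significant evidence that the true slope on years of experience is negative.

t = 5.5303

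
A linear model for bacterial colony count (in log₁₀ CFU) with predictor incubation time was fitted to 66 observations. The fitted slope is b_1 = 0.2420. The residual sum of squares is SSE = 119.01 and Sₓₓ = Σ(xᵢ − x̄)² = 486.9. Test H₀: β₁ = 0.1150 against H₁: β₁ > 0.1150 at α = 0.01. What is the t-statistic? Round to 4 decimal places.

MSE = SSE/(n − 2) = 119.01/64 = 1.85953.
SE(b_1) = √(MSE/Sₓₓ) = √(1.85953/486.9) = 0.0617991.
t = (0.2420 − 0.1150) / 0.0617991 = 2.0550.
df = n − 2 = 64.
One-sided p ≈ 0.0220, which is ≥ 0.01, so fail to reject H₀.
The data do not give significant evidence that the true slope on incubation time exceeds 0.1150 log₁₀ CFU per unit.

t = 2.0550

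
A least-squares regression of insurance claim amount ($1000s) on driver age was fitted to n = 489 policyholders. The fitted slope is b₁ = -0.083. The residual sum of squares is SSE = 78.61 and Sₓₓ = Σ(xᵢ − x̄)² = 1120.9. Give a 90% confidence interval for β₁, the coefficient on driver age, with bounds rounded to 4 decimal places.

MSE = SSE/(n − 2) = 78.61/487 = 0.161417.
SE(b₁) = √(MSE/Sₓₓ) = √(0.161417/1120.9) = 0.0120003.
df = n − 2 = 487.
t* = t_{0.05, 487} = 1.647989.
Margin = t* × SE = 1.647989 × 0.0120003 = 0.019776.
CI: -0.083 ± 0.019776 → (-0.1028, -0.0632).
With 90% confidence, each one-unit increase in driver age is associated with a change of between -0.1028 and -0.0632 $1000s in insurance claim amount.

(-0.1028, -0.0632)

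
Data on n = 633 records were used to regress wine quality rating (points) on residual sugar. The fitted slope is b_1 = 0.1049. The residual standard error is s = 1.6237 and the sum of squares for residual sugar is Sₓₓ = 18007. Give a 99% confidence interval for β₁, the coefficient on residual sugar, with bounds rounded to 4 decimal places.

(0.0736, 0.1362)

SE(b_1) = s/√Sₓₓ = 1.6237/√18007 = 0.0121.
df = n − 2 = 631.
t* = t_{0.005, 631} = 2.583643.
Margin = t* × SE = 2.583643 × 0.0121 = 0.031262.
CI: 0.1049 ± 0.031262 → (0.0736, 0.1362).
With 99% confidence, each one-unit increase in residual sugar is associated with a change of between 0.0736 and 0.1362 points in wine quality rating.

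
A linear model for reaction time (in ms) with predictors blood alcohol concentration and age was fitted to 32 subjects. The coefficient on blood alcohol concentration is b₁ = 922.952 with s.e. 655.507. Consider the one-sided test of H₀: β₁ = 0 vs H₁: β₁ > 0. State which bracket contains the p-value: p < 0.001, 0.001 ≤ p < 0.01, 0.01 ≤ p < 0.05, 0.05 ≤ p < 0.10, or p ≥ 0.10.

0.05 ≤ p < 0.10

t = 922.952 / 655.507 = 1.408.
df = n − k − 1 = 32 − 2 − 1 = 29.
One-sided p = P(T_{29} > t) ≈ 0.0849.
So 0.05 ≤ p < 0.10.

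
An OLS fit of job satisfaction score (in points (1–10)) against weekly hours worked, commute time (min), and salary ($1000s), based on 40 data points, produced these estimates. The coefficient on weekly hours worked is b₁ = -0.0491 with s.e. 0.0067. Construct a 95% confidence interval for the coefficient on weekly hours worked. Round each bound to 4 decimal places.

df = n − k − 1 = 40 − 3 − 1 = 36.
t* = t_{0.025, 36} = 2.028094.
Margin = t* × SE = 2.028094 × 0.0067 = 0.013588.
CI: -0.0491 ± 0.013588 → (-0.0627, -0.0355).
With 95% confidence, each one-unit increase in weekly hours worked is associated with a change of between -0.0627 and -0.0355 points (1–10) in job satisfaction score, holding the other predictors fixed.

(-0.0627, -0.0355)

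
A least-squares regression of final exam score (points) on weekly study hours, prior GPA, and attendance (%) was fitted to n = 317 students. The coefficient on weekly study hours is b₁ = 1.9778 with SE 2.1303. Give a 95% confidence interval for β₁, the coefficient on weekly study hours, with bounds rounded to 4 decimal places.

(-2.2137, 6.1693)

df = n − k − 1 = 317 − 3 − 1 = 313.
t* = t_{0.025, 313} = 1.967572.
Margin = t* × SE = 1.967572 × 2.1303 = 4.191519.
CI: 1.9778 ± 4.191519 → (-2.2137, 6.1693).
With 95% confidence, each one-unit increase in weekly study hours is associated with a change of between -2.2137 and 6.1693 points in final exam score, holding the other predictors fixed.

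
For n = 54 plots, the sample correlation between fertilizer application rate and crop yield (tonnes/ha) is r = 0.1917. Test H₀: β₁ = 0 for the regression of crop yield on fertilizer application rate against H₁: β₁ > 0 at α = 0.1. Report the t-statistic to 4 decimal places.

t = 1.4085

t = r·√(n − 2)/√(1 − r²) = 0.1917·√52/√0.963251 = 1.4085.
df = n − 2 = 52.
One-sided p ≈ 0.0825, which is < 0.1, so reject H₀.
There is evidence of a linear association between fertilizer application rate and crop yield.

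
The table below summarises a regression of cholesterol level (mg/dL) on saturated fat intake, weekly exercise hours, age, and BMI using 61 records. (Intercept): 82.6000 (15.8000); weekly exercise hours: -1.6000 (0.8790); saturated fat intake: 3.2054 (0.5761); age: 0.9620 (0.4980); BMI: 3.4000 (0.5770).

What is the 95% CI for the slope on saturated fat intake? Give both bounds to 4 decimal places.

(2.0513, 4.3595)

Read off: b = 3.2054, SE = 0.5761 for saturated fat intake.
df = n − k − 1 = 61 − 4 − 1 = 56.
t* = t_{0.025, 56} = 2.003241.
Margin = t* × SE = 2.003241 × 0.5761 = 1.154067.
CI: 3.2054 ± 1.154067 → (2.0513, 4.3595).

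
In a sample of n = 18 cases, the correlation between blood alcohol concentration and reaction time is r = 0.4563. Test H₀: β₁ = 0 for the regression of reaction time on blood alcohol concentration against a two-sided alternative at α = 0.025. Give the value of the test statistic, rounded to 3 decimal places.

t = 2.051

t = r·√(n − 2)/√(1 − r²) = 0.4563·√16/√0.79179 = 2.051.
df = n − 2 = 16.
Two-sided p ≈ 0.0570, which is ≥ 0.025, so fail to reject H₀.
The data do not give significant evidence of a linear association between blood alcohol concentration and reaction time.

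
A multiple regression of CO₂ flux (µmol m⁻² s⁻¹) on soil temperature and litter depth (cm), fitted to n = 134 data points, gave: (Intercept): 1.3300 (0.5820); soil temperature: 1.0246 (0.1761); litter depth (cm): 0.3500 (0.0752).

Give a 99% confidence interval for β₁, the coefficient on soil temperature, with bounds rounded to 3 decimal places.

(0.564, 1.485)

Read off: b = 1.0246, SE = 0.1761 for soil temperature.
df = n − k − 1 = 134 − 2 − 1 = 131.
t* = t_{0.005, 131} = 2.61388.
Margin = t* × SE = 2.61388 × 0.1761 = 0.46030.
CI: 1.0246 ± 0.46030 → (0.564, 1.485).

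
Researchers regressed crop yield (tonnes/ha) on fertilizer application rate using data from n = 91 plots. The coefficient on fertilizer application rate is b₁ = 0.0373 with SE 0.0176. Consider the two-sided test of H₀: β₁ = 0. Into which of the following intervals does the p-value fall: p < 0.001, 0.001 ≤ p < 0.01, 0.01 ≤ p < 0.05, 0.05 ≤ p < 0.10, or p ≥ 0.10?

t = 0.0373 / 0.0176 = 2.119.
df = n − 2 = 91 − 2 = 89.
Two-sided p = 2·P(T_{89} > |t|) ≈ 0.0368.
So 0.01 ≤ p < 0.05.

0.01 ≤ p < 0.05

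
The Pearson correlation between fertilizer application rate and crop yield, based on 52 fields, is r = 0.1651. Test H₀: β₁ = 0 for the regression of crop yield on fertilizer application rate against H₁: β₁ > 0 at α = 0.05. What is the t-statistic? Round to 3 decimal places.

t = r·√(n − 2)/√(1 − r²) = 0.1651·√50/√0.972742 = 1.184.
df = n − 2 = 50.
One-sided p ≈ 0.1211, which is ≥ 0.05, so fail to reject H₀.
The data do not give significant evidence of a linear association between fertilizer application rate and crop yield.

t = 1.184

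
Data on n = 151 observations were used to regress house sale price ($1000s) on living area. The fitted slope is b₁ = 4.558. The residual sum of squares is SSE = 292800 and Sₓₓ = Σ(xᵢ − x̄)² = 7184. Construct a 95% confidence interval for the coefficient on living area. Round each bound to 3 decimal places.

MSE = SSE/(n − 2) = 292800/149 = 1965.1.
SE(b₁) = √(MSE/Sₓₓ) = √(1965.1/7184) = 0.523009.
df = n − 2 = 149.
t* = t_{0.025, 149} = 1.976013.
Margin = t* × SE = 1.976013 × 0.523009 = 1.03347.
CI: 4.558 ± 1.03347 → (3.525, 5.591).
With 95% confidence, each one-unit increase in living area is associated with a change of between 3.525 and 5.591 $1000s in house sale price.

(3.525, 5.591)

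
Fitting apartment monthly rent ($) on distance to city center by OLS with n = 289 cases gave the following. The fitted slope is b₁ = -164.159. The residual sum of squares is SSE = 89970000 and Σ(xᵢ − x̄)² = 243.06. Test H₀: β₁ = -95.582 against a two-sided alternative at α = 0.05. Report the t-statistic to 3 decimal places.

t = -1.910

MSE = SSE/(n − 2) = 89970000/287 = 313484.
SE(b₁) = √(MSE/Sₓₓ) = √(313484/243.06) = 35.913.
t = (-164.159 − (-95.582)) / 35.913 = -1.910.
df = n − 2 = 287.
Two-sided p ≈ 0.0572, which is ≥ 0.05, so fail to reject H₀.
The data are consistent with a true slope of -95.582 $ per unit of distance to city center.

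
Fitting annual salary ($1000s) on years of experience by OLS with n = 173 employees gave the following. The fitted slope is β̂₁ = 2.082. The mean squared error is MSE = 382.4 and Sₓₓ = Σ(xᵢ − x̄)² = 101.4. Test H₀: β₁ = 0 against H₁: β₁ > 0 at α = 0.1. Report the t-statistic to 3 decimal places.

t = 1.072

SE(β̂₁) = √(MSE/Sₓₓ) = √(382.4/101.4) = 1.94196.
t = 2.082 / 1.94196 = 1.072.
df = n − 2 = 171.
One-sided p ≈ 0.1426, which is ≥ 0.1, so fail to reject H₀.
The data do not give significant evidence that the true slope on years of experience is positive.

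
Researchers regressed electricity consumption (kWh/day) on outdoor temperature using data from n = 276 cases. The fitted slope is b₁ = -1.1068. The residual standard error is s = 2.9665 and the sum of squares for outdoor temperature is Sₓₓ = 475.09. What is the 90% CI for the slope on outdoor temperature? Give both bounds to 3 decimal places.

SE(b₁) = s/√Sₓₓ = 2.9665/√475.09 = 0.136099.
df = n − 2 = 274.
t* = t_{0.05, 274} = 1.650434.
Margin = t* × SE = 1.650434 × 0.136099 = 0.22462.
CI: -1.1068 ± 0.22462 → (-1.331, -0.882).
With 90% confidence, each one-unit increase in outdoor temperature is associated with a change of between -1.331 and -0.882 kWh/day in electricity consumption.

(-1.331, -0.882)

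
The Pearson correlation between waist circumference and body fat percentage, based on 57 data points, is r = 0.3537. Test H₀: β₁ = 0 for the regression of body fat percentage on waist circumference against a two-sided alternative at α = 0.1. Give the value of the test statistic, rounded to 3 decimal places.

t = 2.804

t = r·√(n − 2)/√(1 − r²) = 0.3537·√55/√0.874896 = 2.804.
df = n − 2 = 55.
Two-sided p ≈ 0.0070, which is < 0.1, so reject H₀.
There is evidence of a linear association between waist circumference and body fat percentage.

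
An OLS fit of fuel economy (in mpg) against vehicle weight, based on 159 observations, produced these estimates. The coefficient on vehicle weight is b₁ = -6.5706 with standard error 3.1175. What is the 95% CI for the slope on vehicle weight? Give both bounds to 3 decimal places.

df = n − 2 = 159 − 2 = 157.
t* = t_{0.025, 157} = 1.975189.
Margin = t* × SE = 1.975189 × 3.1175 = 6.15765.
CI: -6.5706 ± 6.15765 → (-12.728, -0.413).
With 95% confidence, each one-unit increase in vehicle weight is associated with a change of between -12.728 and -0.413 mpg in fuel economy.

(-12.728, -0.413)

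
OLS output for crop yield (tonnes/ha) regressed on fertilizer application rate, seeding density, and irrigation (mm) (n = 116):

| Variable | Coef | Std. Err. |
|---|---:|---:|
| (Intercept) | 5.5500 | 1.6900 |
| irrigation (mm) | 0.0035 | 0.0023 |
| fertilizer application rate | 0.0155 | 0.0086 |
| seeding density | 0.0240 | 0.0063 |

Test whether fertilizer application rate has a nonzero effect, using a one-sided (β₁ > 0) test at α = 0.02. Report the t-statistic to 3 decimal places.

Read off: b = 0.0155, SE = 0.0086 for fertilizer application rate.
H₀: β₁ = 0 vs H₁: β₁ > 0.
t = 0.0155 / 0.0086 = 1.802.
df = n − k − 1 = 116 − 3 − 1 = 112.
One-sided p ≈ 0.0371, which is ≥ 0.02, so fail to reject H₀.
The data do not give significant evidence that the true slope on fertilizer application rate is positive, holding the other predictors fixed.

t = 1.802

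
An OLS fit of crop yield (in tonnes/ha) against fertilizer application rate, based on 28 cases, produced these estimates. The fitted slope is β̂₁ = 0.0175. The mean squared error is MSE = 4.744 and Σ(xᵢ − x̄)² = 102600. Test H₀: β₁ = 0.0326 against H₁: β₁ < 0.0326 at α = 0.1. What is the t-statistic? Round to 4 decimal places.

SE(β̂₁) = √(MSE/Sₓₓ) = √(4.744/102600) = 0.00679984.
t = (0.0175 − 0.0326) / 0.00679984 = -2.2206.
df = n − 2 = 26.
One-sided p ≈ 0.0176, which is < 0.1, so reject H₀.
There is evidence that the true slope on fertilizer application rate is below 0.0326 tonnes/ha per unit.

t = -2.2206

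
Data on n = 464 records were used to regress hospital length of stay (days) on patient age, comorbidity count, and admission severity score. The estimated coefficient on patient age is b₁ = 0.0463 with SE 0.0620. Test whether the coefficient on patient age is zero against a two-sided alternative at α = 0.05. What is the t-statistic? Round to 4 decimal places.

H₀: β₁ = 0 vs H₁: β₁ ≠ 0.
t = (b₁ − β₁⁰)/SE = 0.0463 / 0.0620 = 0.7468.
df = n − k − 1 = 464 − 3 − 1 = 460.
Two-sided p ≈ 0.4556, which is ≥ 0.05, so fail to reject H₀.
The data do not give significant evidence of an association between patient age and hospital length of stay, after adjusting for the other predictors.

t = 0.7468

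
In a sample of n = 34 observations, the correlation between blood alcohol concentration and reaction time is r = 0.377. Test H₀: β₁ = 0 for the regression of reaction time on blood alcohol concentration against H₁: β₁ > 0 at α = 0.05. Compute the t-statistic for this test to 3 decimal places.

t = r·√(n − 2)/√(1 − r²) = 0.377·√32/√0.857871 = 2.303.
df = n − 2 = 32.
One-sided p ≈ 0.0140, which is < 0.05, so reject H₀.
There is evidence of a linear association between blood alcohol concentration and reaction time.

t = 2.303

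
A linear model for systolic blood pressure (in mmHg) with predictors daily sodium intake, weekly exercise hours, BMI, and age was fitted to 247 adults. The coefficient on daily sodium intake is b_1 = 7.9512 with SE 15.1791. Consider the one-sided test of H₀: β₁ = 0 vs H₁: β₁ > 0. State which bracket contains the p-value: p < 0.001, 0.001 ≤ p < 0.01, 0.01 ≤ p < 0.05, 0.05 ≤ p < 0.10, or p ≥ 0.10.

p ≥ 0.10

t = 7.9512 / 15.1791 = 0.524.
df = n − k − 1 = 247 − 4 − 1 = 242.
One-sided p = P(T_{242} > t) ≈ 0.3004.
So p ≥ 0.10.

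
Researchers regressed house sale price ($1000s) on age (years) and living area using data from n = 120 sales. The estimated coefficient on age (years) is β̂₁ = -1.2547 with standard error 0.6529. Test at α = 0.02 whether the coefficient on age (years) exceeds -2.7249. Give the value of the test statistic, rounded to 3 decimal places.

t = 2.252

H₀: β₁ = -2.7249 vs H₁: β₁ > -2.7249.
t = (β̂₁ − β₁⁰)/SE = (-1.2547 − (-2.7249)) / 0.6529 = 2.252.
df = n − k − 1 = 120 − 2 − 1 = 117.
One-sided p ≈ 0.0131, which is < 0.02, so reject H₀.
There is evidence that the true slope on age (years) exceeds -2.7249 $1000s per unit, holding the other predictors fixed.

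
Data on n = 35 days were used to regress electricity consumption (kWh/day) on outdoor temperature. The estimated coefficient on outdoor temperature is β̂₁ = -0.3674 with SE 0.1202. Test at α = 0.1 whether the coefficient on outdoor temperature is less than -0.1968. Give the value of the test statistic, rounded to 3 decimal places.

t = -1.419

H₀: β₁ = -0.1968 vs H₁: β₁ < -0.1968.
t = (β̂₁ − β₁⁰)/SE = (-0.3674 − (-0.1968)) / 0.1202 = -1.419.
df = n − 2 = 35 − 2 = 33.
One-sided p ≈ 0.0826, which is < 0.1, so reject H₀.
There is evidence that the true slope on outdoor temperature is below -0.1968 kWh/day per unit.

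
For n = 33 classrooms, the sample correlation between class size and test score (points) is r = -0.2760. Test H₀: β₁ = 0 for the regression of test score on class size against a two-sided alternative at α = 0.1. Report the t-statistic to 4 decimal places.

t = r·√(n − 2)/√(1 − r²) = -0.2760·√31/√0.923824 = -1.5988.
df = n − 2 = 31.
Two-sided p ≈ 0.1200, which is ≥ 0.1, so fail to reject H₀.
The data do not give significant evidence of a linear association between class size and test score.

t = -1.5988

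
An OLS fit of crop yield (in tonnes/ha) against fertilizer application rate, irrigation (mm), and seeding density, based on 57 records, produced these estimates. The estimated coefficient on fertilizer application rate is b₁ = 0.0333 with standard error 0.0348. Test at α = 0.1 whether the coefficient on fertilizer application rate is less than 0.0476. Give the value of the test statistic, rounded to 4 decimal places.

t = -0.4109

H₀: β₁ = 0.0476 vs H₁: β₁ < 0.0476.
t = (b₁ − β₁⁰)/SE = (0.0333 − 0.0476) / 0.0348 = -0.4109.
df = n − k − 1 = 57 − 3 − 1 = 53.
One-sided p ≈ 0.3414, which is ≥ 0.1, so fail to reject H₀.
The data do not give significant evidence that the true slope on fertilizer application rate is below 0.0476 tonnes/ha per unit, holding the other predictors fixed.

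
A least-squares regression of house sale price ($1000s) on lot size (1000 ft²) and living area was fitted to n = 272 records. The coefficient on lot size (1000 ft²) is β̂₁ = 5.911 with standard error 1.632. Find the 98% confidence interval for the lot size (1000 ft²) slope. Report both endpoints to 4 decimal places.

df = n − k − 1 = 272 − 2 − 1 = 269.
t* = t_{0.01, 269} = 2.34029.
Margin = t* × SE = 2.34029 × 1.632 = 3.819353.
CI: 5.911 ± 3.819353 → (2.0916, 9.7304).
With 98% confidence, each one-unit increase in lot size (1000 ft²) is associated with a change of between 2.0916 and 9.7304 $1000s in house sale price, holding the other predictors fixed.

(2.0916, 9.7304)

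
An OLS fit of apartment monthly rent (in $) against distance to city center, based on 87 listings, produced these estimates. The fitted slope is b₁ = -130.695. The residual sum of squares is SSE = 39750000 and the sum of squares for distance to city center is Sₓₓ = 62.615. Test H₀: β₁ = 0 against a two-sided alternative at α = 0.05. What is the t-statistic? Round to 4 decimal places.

MSE = SSE/(n − 2) = 39750000/85 = 467647.
SE(b₁) = √(MSE/Sₓₓ) = √(467647/62.615) = 86.4211.
t = -130.695 / 86.4211 = -1.5123.
df = n − 2 = 85.
Two-sided p ≈ 0.1342, which is ≥ 0.05, so fail to reject H₀.
The data do not give significant evidence of an association between distance to city center and apartment monthly rent.

t = -1.5123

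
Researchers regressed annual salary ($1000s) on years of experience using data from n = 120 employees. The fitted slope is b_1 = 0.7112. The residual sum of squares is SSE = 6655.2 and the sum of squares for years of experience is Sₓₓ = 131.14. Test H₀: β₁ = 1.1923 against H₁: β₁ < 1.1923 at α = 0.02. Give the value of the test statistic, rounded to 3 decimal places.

t = -0.734

MSE = SSE/(n − 2) = 6655.2/118 = 56.4.
SE(b_1) = √(MSE/Sₓₓ) = √(56.4/131.14) = 0.655801.
t = (0.7112 − 1.1923) / 0.655801 = -0.734.
df = n − 2 = 118.
One-sided p ≈ 0.2323, which is ≥ 0.02, so fail to reject H₀.
The data do not give significant evidence that the true slope on years of experience is below 1.1923 $1000s per unit.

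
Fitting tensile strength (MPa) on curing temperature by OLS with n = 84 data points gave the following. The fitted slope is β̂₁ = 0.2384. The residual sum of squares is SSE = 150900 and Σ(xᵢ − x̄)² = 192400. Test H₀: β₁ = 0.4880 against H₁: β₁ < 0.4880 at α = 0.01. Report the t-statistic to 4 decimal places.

MSE = SSE/(n − 2) = 150900/82 = 1840.24.
SE(β̂₁) = √(MSE/Sₓₓ) = √(1840.24/192400) = 0.0977992.
t = (0.2384 − 0.4880) / 0.0977992 = -2.5522.
df = n − 2 = 82.
One-sided p ≈ 0.0063, which is < 0.01, so reject H₀.
There is evidence that the true slope on curing temperature is below 0.4880 MPa per unit.

t = -2.5522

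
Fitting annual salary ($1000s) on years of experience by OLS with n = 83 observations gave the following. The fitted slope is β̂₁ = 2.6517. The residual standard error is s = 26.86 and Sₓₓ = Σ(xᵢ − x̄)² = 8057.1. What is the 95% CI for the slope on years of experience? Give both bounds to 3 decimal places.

(2.056, 3.247)

SE(β̂₁) = s/√Sₓₓ = 26.86/√8057.1 = 0.299238.
df = n − 2 = 81.
t* = t_{0.025, 81} = 1.989686.
Margin = t* × SE = 1.989686 × 0.299238 = 0.59539.
CI: 2.6517 ± 0.59539 → (2.056, 3.247).
With 95% confidence, each one-unit increase in years of experience is associated with a change of between 2.056 and 3.247 $1000s in annual salary.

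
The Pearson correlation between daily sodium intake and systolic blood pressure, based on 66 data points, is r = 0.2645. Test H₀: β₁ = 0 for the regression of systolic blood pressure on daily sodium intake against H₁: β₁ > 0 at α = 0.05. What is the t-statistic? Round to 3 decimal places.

t = 2.194

t = r·√(n − 2)/√(1 − r²) = 0.2645·√64/√0.93004 = 2.194.
df = n − 2 = 64.
One-sided p ≈ 0.0159, which is < 0.05, so reject H₀.
There is evidence of a linear association between daily sodium intake and systolic blood pressure.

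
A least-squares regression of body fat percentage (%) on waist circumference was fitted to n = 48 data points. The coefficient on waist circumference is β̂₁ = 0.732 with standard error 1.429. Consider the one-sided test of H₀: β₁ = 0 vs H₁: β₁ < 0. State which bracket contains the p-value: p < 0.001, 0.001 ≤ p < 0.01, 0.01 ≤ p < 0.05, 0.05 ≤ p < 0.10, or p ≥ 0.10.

p ≥ 0.10

t = 0.732 / 1.429 = 0.512.
df = n − 2 = 48 − 2 = 46.
One-sided p = P(T_{46} < t) ≈ 0.6945.
So p ≥ 0.10.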